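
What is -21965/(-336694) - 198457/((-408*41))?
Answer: 33593355839/2816108616 ≈ 11.929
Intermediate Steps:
-21965/(-336694) - 198457/((-408*41)) = -21965*(-1/336694) - 198457/(-16728) = 21965/336694 - 198457*(-1/16728) = 21965/336694 + 198457/16728 = 33593355839/2816108616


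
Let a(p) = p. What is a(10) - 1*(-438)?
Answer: 448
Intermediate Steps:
a(10) - 1*(-438) = 10 - 1*(-438) = 10 + 438 = 448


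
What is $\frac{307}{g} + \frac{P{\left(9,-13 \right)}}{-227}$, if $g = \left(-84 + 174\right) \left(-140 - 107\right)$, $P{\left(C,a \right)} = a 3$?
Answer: $\frac{797281}{5046210} \approx 0.158$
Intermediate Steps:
$P{\left(C,a \right)} = 3 a$
$g = -22230$ ($g = 90 \left(-247\right) = -22230$)
$\frac{307}{g} + \frac{P{\left(9,-13 \right)}}{-227} = \frac{307}{-22230} + \frac{3 \left(-13\right)}{-227} = 307 \left(- \frac{1}{22230}\right) - - \frac{39}{227} = - \frac{307}{22230} + \frac{39}{227} = \frac{797281}{5046210}$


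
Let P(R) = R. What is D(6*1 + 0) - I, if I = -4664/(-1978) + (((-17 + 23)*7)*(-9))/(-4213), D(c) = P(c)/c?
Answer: -6031901/4166657 ≈ -1.4477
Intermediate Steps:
D(c) = 1 (D(c) = c/c = 1)
I = 10198558/4166657 (I = -4664*(-1/1978) + ((6*7)*(-9))*(-1/4213) = 2332/989 + (42*(-9))*(-1/4213) = 2332/989 - 378*(-1/4213) = 2332/989 + 378/4213 = 10198558/4166657 ≈ 2.4477)
D(6*1 + 0) - I = 1 - 1*10198558/4166657 = 1 - 10198558/4166657 = -6031901/4166657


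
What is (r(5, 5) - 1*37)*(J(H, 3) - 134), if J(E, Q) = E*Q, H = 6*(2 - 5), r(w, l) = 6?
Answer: 5828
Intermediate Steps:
H = -18 (H = 6*(-3) = -18)
(r(5, 5) - 1*37)*(J(H, 3) - 134) = (6 - 1*37)*(-18*3 - 134) = (6 - 37)*(-54 - 134) = -31*(-188) = 5828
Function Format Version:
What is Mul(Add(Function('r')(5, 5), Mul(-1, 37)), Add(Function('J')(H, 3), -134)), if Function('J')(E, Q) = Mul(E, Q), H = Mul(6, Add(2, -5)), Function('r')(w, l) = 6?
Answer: 5828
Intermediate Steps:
H = -18 (H = Mul(6, -3) = -18)
Mul(Add(Function('r')(5, 5), Mul(-1, 37)), Add(Function('J')(H, 3), -134)) = Mul(Add(6, Mul(-1, 37)), Add(Mul(-18, 3), -134)) = Mul(Add(6, -37), Add(-54, -134)) = Mul(-31, -188) = 5828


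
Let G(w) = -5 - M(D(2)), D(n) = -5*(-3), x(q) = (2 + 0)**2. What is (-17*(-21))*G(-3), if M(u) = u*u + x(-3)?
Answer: -83538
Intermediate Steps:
x(q) = 4 (x(q) = 2**2 = 4)
D(n) = 15
M(u) = 4 + u**2 (M(u) = u*u + 4 = u**2 + 4 = 4 + u**2)
G(w) = -234 (G(w) = -5 - (4 + 15**2) = -5 - (4 + 225) = -5 - 1*229 = -5 - 229 = -234)
(-17*(-21))*G(-3) = -17*(-21)*(-234) = 357*(-234) = -83538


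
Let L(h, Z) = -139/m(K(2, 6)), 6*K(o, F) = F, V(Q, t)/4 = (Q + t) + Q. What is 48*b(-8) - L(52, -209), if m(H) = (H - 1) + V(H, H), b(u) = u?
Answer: -4469/12 ≈ -372.42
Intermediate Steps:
V(Q, t) = 4*t + 8*Q (V(Q, t) = 4*((Q + t) + Q) = 4*(t + 2*Q) = 4*t + 8*Q)
K(o, F) = F/6
m(H) = -1 + 13*H (m(H) = (H - 1) + (4*H + 8*H) = (-1 + H) + 12*H = -1 + 13*H)
L(h, Z) = -139/12 (L(h, Z) = -139/(-1 + 13*((1/6)*6)) = -139/(-1 + 13*1) = -139/(-1 + 13) = -139/12)
48*b(-8) - L(52, -209) = 48*(-8) - 1*(-139/12) = -384 + 139/12 = -4469/12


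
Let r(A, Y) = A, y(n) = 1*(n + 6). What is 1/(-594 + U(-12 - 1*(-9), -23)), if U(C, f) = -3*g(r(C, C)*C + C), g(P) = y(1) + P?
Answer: -1/633 ≈ -0.0015798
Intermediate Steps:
y(n) = 6 + n (y(n) = 1*(6 + n) = 6 + n)
g(P) = 7 + P (g(P) = (6 + 1) + P = 7 + P)
U(C, f) = -21 - 3*C - 3*C² (U(C, f) = -3*(7 + (C*C + C)) = -3*(7 + (C² + C)) = -3*(7 + (C + C²)) = -3*(7 + C + C²) = -21 - 3*C - 3*C²)
1/(-594 + U(-12 - 1*(-9), -23)) = 1/(-594 + (-21 - 3*(-12 - 1*(-9))*(1 + (-12 - 1*(-9))))) = 1/(-594 + (-21 - 3*(-12 + 9)*(1 + (-12 + 9)))) = 1/(-594 + (-21 - 3*(-3)*(1 - 3))) = 1/(-594 + (-21 - 3*(-3)*(-2))) = 1/(-594 + (-21 - 18)) = 1/(-594 - 39) = 1/(-633) = -1/633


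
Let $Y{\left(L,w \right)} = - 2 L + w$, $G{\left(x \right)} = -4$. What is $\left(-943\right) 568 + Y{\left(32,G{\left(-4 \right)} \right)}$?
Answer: $-535692$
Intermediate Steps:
$Y{\left(L,w \right)} = w - 2 L$
$\left(-943\right) 568 + Y{\left(32,G{\left(-4 \right)} \right)} = \left(-943\right) 568 - 68 = -535624 - 68 = -535692$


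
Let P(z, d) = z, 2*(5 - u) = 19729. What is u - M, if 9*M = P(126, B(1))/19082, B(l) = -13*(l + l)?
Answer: -26876999/2726 ≈ -9859.5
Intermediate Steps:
u = -19719/2 (u = 5 - 1/2*19729 = 5 - 19729/2 = -19719/2 ≈ -9859.5)
B(l) = -26*l
M = 1/1363 (M = (126/19082)/9 = (126*(1/19082))/9 = (1/9)*(9/1363) = 1/1363 ≈ 0.00073368)
u - M = -19719/2 - 1*1/1363 = -19719/2 - 1/1363 = -26876999/2726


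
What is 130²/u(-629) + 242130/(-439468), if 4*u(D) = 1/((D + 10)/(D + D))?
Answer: 4597242544915/138212686 ≈ 33262.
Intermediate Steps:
u(D) = D/(2*(10 + D)) (u(D) = 1/(4*(((D + 10)/(D + D)))) = 1/(4*(((10 + D)/((2*D))))) = 1/(4*(((10 + D)*(1/(2*D))))) = 1/(4*(((10 + D)/(2*D)))) = (2*D/(10 + D))/4 = D/(2*(10 + D)))
130²/u(-629) + 242130/(-439468) = 130²/(((½)*(-629)/(10 - 629))) + 242130/(-439468) = 16900/(((½)*(-629)/(-619))) + 242130*(-1/439468) = 16900/(((½)*(-629)*(-1/619))) - 121065/219734 = 16900/(629/1238) - 121065/219734 = 16900*(1238/629) - 121065/219734 = 20922200/629 - 121065/219734 = 4597242544915/138212686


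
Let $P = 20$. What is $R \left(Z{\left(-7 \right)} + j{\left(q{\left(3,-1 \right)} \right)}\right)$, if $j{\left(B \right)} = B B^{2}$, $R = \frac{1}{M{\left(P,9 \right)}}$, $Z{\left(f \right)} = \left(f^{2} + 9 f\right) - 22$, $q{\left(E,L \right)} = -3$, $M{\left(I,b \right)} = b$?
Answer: $-7$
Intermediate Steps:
$Z{\left(f \right)} = -22 + f^{2} + 9 f$
$R = \frac{1}{9} \approx 0.11111$
$j{\left(B \right)} = B^{3}$
$R \left(Z{\left(-7 \right)} + j{\left(q{\left(3,-1 \right)} \right)}\right) = \frac{\left(-22 + \left(-7\right)^{2} + 9 \left(-7\right)\right) + \left(-3\right)^{3}}{9} = \frac{\left(-22 + 49 - 63\right) - 27}{9} = \frac{-36 - 27}{9} = \frac{1}{9} \left(-63\right) = -7$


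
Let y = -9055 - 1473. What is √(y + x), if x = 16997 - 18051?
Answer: I*√11582 ≈ 107.62*I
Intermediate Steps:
x = -1054
y = -10528
√(y + x) = √(-10528 - 1054) = √(-11582) = I*√11582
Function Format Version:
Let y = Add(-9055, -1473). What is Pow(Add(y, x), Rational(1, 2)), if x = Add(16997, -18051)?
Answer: Mul(I, Pow(11582, Rational(1, 2))) ≈ Mul(107.62, I)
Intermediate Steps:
x = -1054
y = -10528
Pow(Add(y, x), Rational(1, 2)) = Pow(Add(-10528, -1054), Rational(1, 2)) = Pow(-11582, Rational(1, 2)) = Mul(I, Pow(11582, Rational(1, 2)))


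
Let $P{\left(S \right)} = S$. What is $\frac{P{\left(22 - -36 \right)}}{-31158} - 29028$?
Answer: $- \frac{452227241}{15579} \approx -29028.0$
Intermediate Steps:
$\frac{P{\left(22 - -36 \right)}}{-31158} - 29028 = \frac{22 - -36}{-31158} - 29028 = \left(22 + 36\right) \left(- \frac{1}{31158}\right) - 29028 = 58 \left(- \frac{1}{31158}\right) - 29028 = - \frac{29}{15579} - 29028 = - \frac{452227241}{15579}$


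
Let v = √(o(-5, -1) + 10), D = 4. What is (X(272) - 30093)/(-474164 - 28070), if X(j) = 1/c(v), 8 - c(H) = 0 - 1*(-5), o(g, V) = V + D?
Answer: 45139/753351 ≈ 0.059918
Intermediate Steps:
o(g, V) = 4 + V (o(g, V) = V + 4 = 4 + V)
v = √13 (v = √((4 - 1) + 10) = √(3 + 10) = √13 ≈ 3.6056)
c(H) = 3 (c(H) = 8 - (0 - 1*(-5)) = 8 - (0 + 5) = 8 - 1*5 = 8 - 5 = 3)
X(j) = ⅓ (X(j) = 1/3 = ⅓)
(X(272) - 30093)/(-474164 - 28070) = (⅓ - 30093)/(-474164 - 28070) = -90278/3/(-502234) = -90278/3*(-1/502234) = 45139/753351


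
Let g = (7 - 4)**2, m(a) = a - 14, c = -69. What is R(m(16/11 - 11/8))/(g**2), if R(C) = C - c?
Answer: 4847/7128 ≈ 0.67999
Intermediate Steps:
m(a) = -14 + a
g = 9 (g = 3**2 = 9)
R(C) = 69 + C (R(C) = C - 1*(-69) = C + 69 = 69 + C)
R(m(16/11 - 11/8))/(g**2) = (69 + (-14 + (16/11 - 11/8)))/(9**2) = (69 + (-14 + (16*(1/11) - 11*1/8)))/81 = (69 + (-14 + (16/11 - 11/8)))*(1/81) = (69 + (-14 + 7/88))*(1/81) = (69 - 1225/88)*(1/81) = (4847/88)*(1/81) = 4847/7128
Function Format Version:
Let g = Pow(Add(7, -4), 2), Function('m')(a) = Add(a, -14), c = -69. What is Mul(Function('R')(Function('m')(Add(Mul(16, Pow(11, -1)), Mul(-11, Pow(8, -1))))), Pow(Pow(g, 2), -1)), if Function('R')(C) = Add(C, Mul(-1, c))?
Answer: Rational(4847, 7128) ≈ 0.67999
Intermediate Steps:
Function('m')(a) = Add(-14, a)
g = 9 (g = Pow(3, 2) = 9)
Function('R')(C) = Add(69, C) (Function('R')(C) = Add(C, Mul(-1, -69)) = Add(C, 69) = Add(69, C))
Mul(Function('R')(Function('m')(Add(Mul(16, Pow(11, -1)), Mul(-11, Pow(8, -1))))), Pow(Pow(g, 2), -1)) = Mul(Add(69, Add(-14, Add(Mul(16, Pow(11, -1)), Mul(-11, Pow(8, -1))))), Pow(Pow(9, 2), -1)) = Mul(Add(69, Add(-14, Add(Mul(16, Rational(1, 11)), Mul(-11, Rational(1, 8))))), Pow(81, -1)) = Mul(Add(69, Add(-14, Add(Rational(16, 11), Rational(-11, 8)))), Rational(1, 81)) = Mul(Add(69, Add(-14, Rational(7, 88))), Rational(1, 81)) = Mul(Add(69, Rational(-1225, 88)), Rational(1, 81)) = Mul(Rational(4847, 88), Rational(1, 81)) = Rational(4847, 7128)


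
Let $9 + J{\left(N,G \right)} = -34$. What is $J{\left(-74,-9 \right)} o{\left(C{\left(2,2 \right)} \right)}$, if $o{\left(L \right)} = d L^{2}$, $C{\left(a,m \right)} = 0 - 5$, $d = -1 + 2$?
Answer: $-1075$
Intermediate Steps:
$d = 1$
$J{\left(N,G \right)} = -43$ ($J{\left(N,G \right)} = -9 - 34 = -43$)
$C{\left(a,m \right)} = -5$
$o{\left(L \right)} = L^{2}$ ($o{\left(L \right)} = 1 L^{2} = L^{2}$)
$J{\left(-74,-9 \right)} o{\left(C{\left(2,2 \right)} \right)} = - 43 \left(-5\right)^{2} = \left(-43\right) 25 = -1075$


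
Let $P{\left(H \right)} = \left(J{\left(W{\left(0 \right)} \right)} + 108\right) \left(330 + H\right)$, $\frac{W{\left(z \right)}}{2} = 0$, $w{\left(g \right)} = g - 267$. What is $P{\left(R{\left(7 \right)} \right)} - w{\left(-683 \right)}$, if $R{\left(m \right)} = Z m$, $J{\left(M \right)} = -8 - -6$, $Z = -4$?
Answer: $32962$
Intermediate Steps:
$w{\left(g \right)} = -267 + g$ ($w{\left(g \right)} = g - 267 = -267 + g$)
$W{\left(z \right)} = 0$ ($W{\left(z \right)} = 2 \cdot 0 = 0$)
$J{\left(M \right)} = -2$ ($J{\left(M \right)} = -8 + 6 = -2$)
$R{\left(m \right)} = - 4 m$
$P{\left(H \right)} = 34980 + 106 H$ ($P{\left(H \right)} = \left(-2 + 108\right) \left(330 + H\right) = 106 \left(330 + H\right) = 34980 + 106 H$)
$P{\left(R{\left(7 \right)} \right)} - w{\left(-683 \right)} = \left(34980 + 106 \left(\left(-4\right) 7\right)\right) - \left(-267 - 683\right) = \left(34980 + 106 \left(-28\right)\right) - -950 = \left(34980 - 2968\right) + 950 = 32012 + 950 = 32962$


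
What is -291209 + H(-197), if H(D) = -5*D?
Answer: -290224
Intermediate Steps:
-291209 + H(-197) = -291209 - 5*(-197) = -291209 + 985 = -290224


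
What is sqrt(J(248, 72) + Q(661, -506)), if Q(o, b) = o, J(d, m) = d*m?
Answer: sqrt(18517) ≈ 136.08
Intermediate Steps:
sqrt(J(248, 72) + Q(661, -506)) = sqrt(248*72 + 661) = sqrt(17856 + 661) = sqrt(18517)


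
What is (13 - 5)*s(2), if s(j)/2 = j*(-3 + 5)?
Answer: 64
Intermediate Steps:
s(j) = 4*j (s(j) = 2*(j*(-3 + 5)) = 2*(j*2) = 2*(2*j) = 4*j)
(13 - 5)*s(2) = (13 - 5)*(4*2) = 8*8 = 64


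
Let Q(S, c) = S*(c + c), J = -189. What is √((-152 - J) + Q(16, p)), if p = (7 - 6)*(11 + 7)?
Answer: √613 ≈ 24.759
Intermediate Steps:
p = 18 (p = 1*18 = 18)
Q(S, c) = 2*S*c (Q(S, c) = S*(2*c) = 2*S*c)
√((-152 - J) + Q(16, p)) = √((-152 - 1*(-189)) + 2*16*18) = √((-152 + 189) + 576) = √(37 + 576) = √613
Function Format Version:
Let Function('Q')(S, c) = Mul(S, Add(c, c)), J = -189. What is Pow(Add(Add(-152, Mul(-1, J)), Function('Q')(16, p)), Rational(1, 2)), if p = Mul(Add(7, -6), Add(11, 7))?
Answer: Pow(613, Rational(1, 2)) ≈ 24.759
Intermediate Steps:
p = 18 (p = Mul(1, 18) = 18)
Function('Q')(S, c) = Mul(2, S, c) (Function('Q')(S, c) = Mul(S, Mul(2, c)) = Mul(2, S, c))
Pow(Add(Add(-152, Mul(-1, J)), Function('Q')(16, p)), Rational(1, 2)) = Pow(Add(Add(-152, Mul(-1, -189)), Mul(2, 16, 18)), Rational(1, 2)) = Pow(Add(Add(-152, 189), 576), Rational(1, 2)) = Pow(Add(37, 576), Rational(1, 2)) = Pow(613, Rational(1, 2))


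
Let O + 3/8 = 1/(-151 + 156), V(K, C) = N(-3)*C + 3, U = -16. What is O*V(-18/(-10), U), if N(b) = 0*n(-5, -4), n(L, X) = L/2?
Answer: -21/40 ≈ -0.52500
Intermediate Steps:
n(L, X) = L/2 (n(L, X) = L*(½) = L/2)
N(b) = 0 (N(b) = 0*((½)*(-5)) = 0*(-5/2) = 0)
V(K, C) = 3 (V(K, C) = 0*C + 3 = 0 + 3 = 3)
O = -7/40 (O = -3/8 + 1/(-151 + 156) = -3/8 + 1/5 = -3/8 + ⅕ = -7/40 ≈ -0.17500)
O*V(-18/(-10), U) = -7/40*3 = -21/40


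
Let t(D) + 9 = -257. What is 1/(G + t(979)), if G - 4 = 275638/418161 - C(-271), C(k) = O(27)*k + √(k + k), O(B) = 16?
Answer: 356244643383936/1451622888603568943 + 174858621921*I*√542/2903245777207137886 ≈ 0.00024541 + 1.4022e-6*I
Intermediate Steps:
C(k) = 16*k + √2*√k (C(k) = 16*k + √(k + k) = 16*k + √(2*k) = 16*k + √2*√k)
t(D) = -266 (t(D) = -9 - 257 = -266)
G = 1815094378/418161 - I*√542 (G = 4 + (275638/418161 - (16*(-271) + √2*√(-271))) = 4 + (275638*(1/418161) - (-4336 + √2*(I*√271))) = 4 + (275638/418161 - (-4336 + I*√542)) = 4 + (275638/418161 + (4336 - I*√542)) = 4 + (1813421734/418161 - I*√542) = 1815094378/418161 - I*√542 ≈ 4340.7 - 23.281*I)
1/(G + t(979)) = 1/((1815094378/418161 - I*√542) - 266) = 1/(1703863552/418161 - I*√542)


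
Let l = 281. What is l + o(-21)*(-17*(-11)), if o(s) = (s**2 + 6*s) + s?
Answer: 55259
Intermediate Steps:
o(s) = s**2 + 7*s
l + o(-21)*(-17*(-11)) = 281 + (-21*(7 - 21))*(-17*(-11)) = 281 - 21*(-14)*187 = 281 + 294*187 = 281 + 54978 = 55259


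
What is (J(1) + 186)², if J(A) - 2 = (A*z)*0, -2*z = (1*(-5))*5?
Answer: 35344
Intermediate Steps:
z = 25/2 (z = -1*(-5)*5/2 = -(-5)*5/2 = -½*(-25) = 25/2 ≈ 12.500)
J(A) = 2 (J(A) = 2 + (A*(25/2))*0 = 2 + (25*A/2)*0 = 2 + 0 = 2)
(J(1) + 186)² = (2 + 186)² = 188² = 35344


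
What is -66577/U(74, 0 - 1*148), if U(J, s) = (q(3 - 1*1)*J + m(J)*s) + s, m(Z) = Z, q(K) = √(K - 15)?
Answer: 4993275/832981 + 66577*I*√13/1665962 ≈ 5.9945 + 0.14409*I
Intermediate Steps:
q(K) = √(-15 + K)
U(J, s) = s + J*s + I*J*√13 (U(J, s) = (√(-15 + (3 - 1*1))*J + J*s) + s = (√(-15 + (3 - 1))*J + J*s) + s = (√(-15 + 2)*J + J*s) + s = (√(-13)*J + J*s) + s = ((I*√13)*J + J*s) + s = (I*J*√13 + J*s) + s = (J*s + I*J*√13) + s = s + J*s + I*J*√13)
-66577/U(74, 0 - 1*148) = -66577/((0 - 1*148) + 74*(0 - 1*148) + I*74*√13) = -66577/((0 - 148) + 74*(0 - 148) + 74*I*√13) = -66577/(-148 + 74*(-148) + 74*I*√13) = -66577/(-148 - 10952 + 74*I*√13) = -66577/(-11100 + 74*I*√13)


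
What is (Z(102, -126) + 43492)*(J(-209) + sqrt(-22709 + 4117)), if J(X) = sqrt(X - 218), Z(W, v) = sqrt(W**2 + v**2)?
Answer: 2*I*(21746 + 3*sqrt(730))*(sqrt(427) + 4*sqrt(1162)) ≈ 6.8544e+6*I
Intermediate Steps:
J(X) = sqrt(-218 + X)
(Z(102, -126) + 43492)*(J(-209) + sqrt(-22709 + 4117)) = (sqrt(102**2 + (-126)**2) + 43492)*(sqrt(-218 - 209) + sqrt(-22709 + 4117)) = (sqrt(10404 + 15876) + 43492)*(sqrt(-427) + sqrt(-18592)) = (sqrt(26280) + 43492)*(I*sqrt(427) + 4*I*sqrt(1162)) = (6*sqrt(730) + 43492)*(I*sqrt(427) + 4*I*sqrt(1162)) = (43492 + 6*sqrt(730))*(I*sqrt(427) + 4*I*sqrt(1162))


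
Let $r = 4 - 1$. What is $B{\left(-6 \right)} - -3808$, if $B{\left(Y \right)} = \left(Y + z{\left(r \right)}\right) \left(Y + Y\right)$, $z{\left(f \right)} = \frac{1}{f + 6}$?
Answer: $\frac{11636}{3} \approx 3878.7$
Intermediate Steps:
$r = 3$ ($r = 4 - 1 = 3$)
$z{\left(f \right)} = \frac{1}{6 + f}$
$B{\left(Y \right)} = 2 Y \left(\frac{1}{9} + Y\right)$ ($B{\left(Y \right)} = \left(Y + \frac{1}{6 + 3}\right) \left(Y + Y\right) = \left(Y + \frac{1}{9}\right) 2 Y = \left(\frac{1}{9} + Y\right) 2 Y = 2 Y \left(\frac{1}{9} + Y\right)$)
$B{\left(-6 \right)} - -3808 = \frac{2}{9} \left(-6\right) \left(1 + 9 \left(-6\right)\right) - -3808 = \frac{2}{9} \left(-6\right) \left(1 - 54\right) + 3808 = \frac{2}{9} \left(-6\right) \left(-53\right) + 3808 = \frac{212}{3} + 3808 = \frac{11636}{3}$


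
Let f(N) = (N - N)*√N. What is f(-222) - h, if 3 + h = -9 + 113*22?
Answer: -2474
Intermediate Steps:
f(N) = 0 (f(N) = 0*√N = 0)
h = 2474 (h = -3 + (-9 + 113*22) = -3 + (-9 + 2486) = -3 + 2477 = 2474)
f(-222) - h = 0 - 1*2474 = 0 - 2474 = -2474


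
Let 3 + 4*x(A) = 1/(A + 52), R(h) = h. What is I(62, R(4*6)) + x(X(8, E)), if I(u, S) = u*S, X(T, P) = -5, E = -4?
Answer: 69901/47 ≈ 1487.3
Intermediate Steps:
I(u, S) = S*u
x(A) = -3/4 + 1/(4*(52 + A)) (x(A) = -3/4 + 1/(4*(A + 52)) = -3/4 + 1/(4*(52 + A)))
I(62, R(4*6)) + x(X(8, E)) = (4*6)*62 + (-155 - 3*(-5))/(4*(52 - 5)) = 24*62 + (1/4)*(-155 + 15)/47 = 1488 + (1/4)*(1/47)*(-140) = 1488 - 35/47 = 69901/47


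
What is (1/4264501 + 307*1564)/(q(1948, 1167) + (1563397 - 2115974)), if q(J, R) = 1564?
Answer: -2047591626149/2349795489513 ≈ -0.87139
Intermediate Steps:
(1/4264501 + 307*1564)/(q(1948, 1167) + (1563397 - 2115974)) = (1/4264501 + 307*1564)/(1564 + (1563397 - 2115974)) = (1/4264501 + 480148)/(1564 - 552577) = (2047591626149/4264501)/(-551013) = (2047591626149/4264501)*(-1/551013) = -2047591626149/2349795489513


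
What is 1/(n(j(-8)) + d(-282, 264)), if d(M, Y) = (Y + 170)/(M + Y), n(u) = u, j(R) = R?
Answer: -9/289 ≈ -0.031142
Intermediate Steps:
d(M, Y) = (170 + Y)/(M + Y)
1/(n(j(-8)) + d(-282, 264)) = 1/(-8 + (170 + 264)/(-282 + 264)) = 1/(-8 + 434/(-18)) = 1/(-8 - 1/18*434) = 1/(-8 - 217/9) = 1/(-289/9) = -9/289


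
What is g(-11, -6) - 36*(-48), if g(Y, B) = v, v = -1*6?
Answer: 1722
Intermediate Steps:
v = -6
g(Y, B) = -6
g(-11, -6) - 36*(-48) = -6 - 36*(-48) = -6 + 1728 = 1722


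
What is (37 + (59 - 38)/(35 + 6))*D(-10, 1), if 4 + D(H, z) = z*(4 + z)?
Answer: 1538/41 ≈ 37.512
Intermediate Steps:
D(H, z) = -4 + z*(4 + z)
(37 + (59 - 38)/(35 + 6))*D(-10, 1) = (37 + (59 - 38)/(35 + 6))*(-4 + 1**2 + 4*1) = (37 + 21/41)*(-4 + 1 + 4) = (37 + 21*(1/41))*1 = (37 + 21/41)*1 = (1538/41)*1 = 1538/41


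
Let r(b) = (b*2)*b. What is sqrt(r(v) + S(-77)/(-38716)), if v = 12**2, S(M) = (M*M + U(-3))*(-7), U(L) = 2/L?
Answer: sqrt(139871645709987)/58074 ≈ 203.65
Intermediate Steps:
S(M) = 14/3 - 7*M**2 (S(M) = (M*M + 2/(-3))*(-7) = (M**2 + 2*(-1/3))*(-7) = (M**2 - 2/3)*(-7) = (-2/3 + M**2)*(-7) = 14/3 - 7*M**2)
v = 144
r(b) = 2*b**2 (r(b) = (2*b)*b = 2*b**2)
sqrt(r(v) + S(-77)/(-38716)) = sqrt(2*144**2 + (14/3 - 7*(-77)**2)/(-38716)) = sqrt(2*20736 + (14/3 - 7*5929)*(-1/38716)) = sqrt(41472 + (14/3 - 41503)*(-1/38716)) = sqrt(41472 - 124495/3*(-1/38716)) = sqrt(41472 + 124495/116148) = sqrt(4817014351/116148) = sqrt(139871645709987)/58074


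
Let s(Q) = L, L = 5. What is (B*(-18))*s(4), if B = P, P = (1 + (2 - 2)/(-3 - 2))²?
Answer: -90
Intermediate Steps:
s(Q) = 5
P = 1 (P = (1 + 0/(-5))² = (1 + 0*(-⅕))² = (1 + 0)² = 1² = 1)
B = 1
(B*(-18))*s(4) = (1*(-18))*5 = -18*5 = -90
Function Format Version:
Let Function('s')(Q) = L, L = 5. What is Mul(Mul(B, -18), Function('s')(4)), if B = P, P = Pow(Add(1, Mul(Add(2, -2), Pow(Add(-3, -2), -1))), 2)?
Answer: -90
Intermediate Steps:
Function('s')(Q) = 5
P = 1 (P = Pow(Add(1, Mul(0, Pow(-5, -1))), 2) = Pow(Add(1, Mul(0, Rational(-1, 5))), 2) = Pow(Add(1, 0), 2) = Pow(1, 2) = 1)
B = 1
Mul(Mul(B, -18), Function('s')(4)) = Mul(Mul(1, -18), 5) = Mul(-18, 5) = -90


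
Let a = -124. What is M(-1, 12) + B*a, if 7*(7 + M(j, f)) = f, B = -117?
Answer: 101519/7 ≈ 14503.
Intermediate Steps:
M(j, f) = -7 + f/7
M(-1, 12) + B*a = (-7 + (1/7)*12) - 117*(-124) = (-7 + 12/7) + 14508 = -37/7 + 14508 = 101519/7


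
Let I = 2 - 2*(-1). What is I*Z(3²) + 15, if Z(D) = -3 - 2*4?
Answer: -29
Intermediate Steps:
Z(D) = -11 (Z(D) = -3 - 8 = -11)
I = 4 (I = 2 + 2 = 4)
I*Z(3²) + 15 = 4*(-11) + 15 = -44 + 15 = -29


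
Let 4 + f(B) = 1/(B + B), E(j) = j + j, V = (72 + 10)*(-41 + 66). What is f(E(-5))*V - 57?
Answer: -16719/2 ≈ -8359.5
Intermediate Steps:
V = 2050 (V = 82*25 = 2050)
E(j) = 2*j
f(B) = -4 + 1/(2*B) (f(B) = -4 + 1/(B + B) = -4 + 1/(2*B))
f(E(-5))*V - 57 = (-4 + 1/(2*((2*(-5)))))*2050 - 57 = (-4 + (½)/(-10))*2050 - 57 = (-4 + (½)*(-⅒))*2050 - 57 = (-4 - 1/20)*2050 - 57 = -81/20*2050 - 57 = -16605/2 - 57 = -16719/2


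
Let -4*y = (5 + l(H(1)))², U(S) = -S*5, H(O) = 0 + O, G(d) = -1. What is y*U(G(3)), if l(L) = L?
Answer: -45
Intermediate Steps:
H(O) = O
U(S) = -5*S
y = -9 (y = -(5 + 1)²/4 = -¼*6² = -¼*36 = -9)
y*U(G(3)) = -(-45)*(-1) = -9*5 = -45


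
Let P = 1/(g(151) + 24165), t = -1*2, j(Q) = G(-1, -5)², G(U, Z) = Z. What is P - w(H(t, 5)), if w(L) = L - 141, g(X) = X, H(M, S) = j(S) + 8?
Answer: 2626129/24316 ≈ 108.00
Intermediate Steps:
j(Q) = 25 (j(Q) = (-5)² = 25)
t = -2
H(M, S) = 33 (H(M, S) = 25 + 8 = 33)
w(L) = -141 + L
P = 1/24316 (P = 1/(151 + 24165) = 1/24316 ≈ 4.1125e-5)
P - w(H(t, 5)) = 1/24316 - (-141 + 33) = 1/24316 - 1*(-108) = 1/24316 + 108 = 2626129/24316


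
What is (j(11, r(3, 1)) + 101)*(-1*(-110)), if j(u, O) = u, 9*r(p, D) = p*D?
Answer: 12320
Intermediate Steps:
r(p, D) = D*p/9 (r(p, D) = (p*D)/9 = (D*p)/9 = D*p/9)
(j(11, r(3, 1)) + 101)*(-1*(-110)) = (11 + 101)*(-1*(-110)) = 112*110 = 12320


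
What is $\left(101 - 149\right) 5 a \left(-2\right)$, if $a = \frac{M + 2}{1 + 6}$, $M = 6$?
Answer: $\frac{3840}{7} \approx 548.57$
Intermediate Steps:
$a = \frac{8}{7}$ ($a = \frac{6 + 2}{1 + 6} = \frac{8}{7} \approx 1.1429$)
$\left(101 - 149\right) 5 a \left(-2\right) = \left(101 - 149\right) 5 \cdot \frac{8}{7} \left(-2\right) = - 48 \cdot \frac{40}{7} \left(-2\right) = \left(-48\right) \left(- \frac{80}{7}\right) = \frac{3840}{7}$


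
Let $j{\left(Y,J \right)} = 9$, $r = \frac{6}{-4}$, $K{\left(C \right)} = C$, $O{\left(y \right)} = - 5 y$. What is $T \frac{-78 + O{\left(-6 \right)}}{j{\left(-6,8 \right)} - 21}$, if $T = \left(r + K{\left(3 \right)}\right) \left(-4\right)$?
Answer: $-24$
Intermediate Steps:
$r = - \frac{3}{2}$ ($r = 6 \left(- \frac{1}{4}\right) = - \frac{3}{2} \approx -1.5$)
$T = -6$ ($T = \left(- \frac{3}{2} + 3\right) \left(-4\right) = \frac{3}{2} \left(-4\right) = -6$)
$T \frac{-78 + O{\left(-6 \right)}}{j{\left(-6,8 \right)} - 21} = - 6 \frac{-78 - -30}{9 - 21} = - 6 \frac{-78 + 30}{-12} = - 6 \left(\left(-48\right) \left(- \frac{1}{12}\right)\right) = \left(-6\right) 4 = -24$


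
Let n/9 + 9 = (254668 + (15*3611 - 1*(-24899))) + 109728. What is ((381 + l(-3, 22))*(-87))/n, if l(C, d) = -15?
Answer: -3538/443451 ≈ -0.0079783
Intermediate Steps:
n = 3991059 (n = -81 + 9*((254668 + (15*3611 - 1*(-24899))) + 109728) = -81 + 9*((254668 + (54165 + 24899)) + 109728) = -81 + 9*((254668 + 79064) + 109728) = -81 + 9*(333732 + 109728) = -81 + 9*443460 = -81 + 3991140 = 3991059)
((381 + l(-3, 22))*(-87))/n = ((381 - 15)*(-87))/3991059 = (366*(-87))*(1/3991059) = -31842*1/3991059 = -3538/443451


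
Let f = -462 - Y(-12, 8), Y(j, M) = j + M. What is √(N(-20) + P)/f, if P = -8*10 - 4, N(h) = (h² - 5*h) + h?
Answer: -3*√11/229 ≈ -0.043449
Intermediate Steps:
Y(j, M) = M + j
N(h) = h² - 4*h
f = -458 (f = -462 - (8 - 12) = -462 - 1*(-4) = -462 + 4 = -458)
P = -84 (P = -80 - 4 = -84)
√(N(-20) + P)/f = √(-20*(-4 - 20) - 84)/(-458) = √(-20*(-24) - 84)*(-1/458) = √(480 - 84)*(-1/458) = √396*(-1/458) = (6*√11)*(-1/458) = -3*√11/229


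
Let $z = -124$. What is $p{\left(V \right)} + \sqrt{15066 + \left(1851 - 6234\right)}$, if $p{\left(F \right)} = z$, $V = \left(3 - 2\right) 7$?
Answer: $-124 + 3 \sqrt{1187} \approx -20.641$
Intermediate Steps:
$V = 7$ ($V = 1 \cdot 7 = 7$)
$p{\left(F \right)} = -124$
$p{\left(V \right)} + \sqrt{15066 + \left(1851 - 6234\right)} = -124 + \sqrt{15066 + \left(1851 - 6234\right)} = -124 + \sqrt{15066 - 4383} = -124 + \sqrt{10683} = -124 + 3 \sqrt{1187}$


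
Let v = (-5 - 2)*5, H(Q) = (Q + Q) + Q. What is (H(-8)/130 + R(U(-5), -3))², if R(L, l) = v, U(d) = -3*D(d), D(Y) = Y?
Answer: 5230369/4225 ≈ 1238.0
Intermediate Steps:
H(Q) = 3*Q (H(Q) = 2*Q + Q = 3*Q)
v = -35 (v = -7*5 = -35)
U(d) = -3*d
R(L, l) = -35
(H(-8)/130 + R(U(-5), -3))² = ((3*(-8))/130 - 35)² = (-24*1/130 - 35)² = (-12/65 - 35)² = (-2287/65)² = 5230369/4225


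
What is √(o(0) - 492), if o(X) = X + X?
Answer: 2*I*√123 ≈ 22.181*I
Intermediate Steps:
o(X) = 2*X
√(o(0) - 492) = √(2*0 - 492) = √(0 - 492) = √(-492) = 2*I*√123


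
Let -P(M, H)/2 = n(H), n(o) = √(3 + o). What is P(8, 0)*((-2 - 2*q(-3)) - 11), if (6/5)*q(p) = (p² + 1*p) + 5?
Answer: 188*√3/3 ≈ 108.54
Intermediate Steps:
q(p) = 25/6 + 5*p/6 + 5*p²/6 (q(p) = 5*((p² + 1*p) + 5)/6 = 5*((p² + p) + 5)/6 = 5*((p + p²) + 5)/6 = 5*(5 + p + p²)/6 = 25/6 + 5*p/6 + 5*p²/6)
P(M, H) = -2*√(3 + H)
P(8, 0)*((-2 - 2*q(-3)) - 11) = (-2*√(3 + 0))*((-2 - 2*(25/6 + (⅚)*(-3) + (⅚)*(-3)²)) - 11) = (-2*√3)*((-2 - 2*(25/6 - 5/2 + (⅚)*9)) - 11) = (-2*√3)*((-2 - 2*(25/6 - 5/2 + 15/2)) - 11) = (-2*√3)*((-2 - 2*55/6) - 11) = (-2*√3)*((-2 - 55/3) - 11) = (-2*√3)*(-61/3 - 11) = -2*√3*(-94/3) = 188*√3/3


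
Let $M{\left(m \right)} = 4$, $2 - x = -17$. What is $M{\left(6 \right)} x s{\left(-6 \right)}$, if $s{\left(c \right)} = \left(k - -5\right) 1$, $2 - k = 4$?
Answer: $228$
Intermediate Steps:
$k = -2$ ($k = 2 - 4 = -2$)
$x = 19$ ($x = 2 - -17 = 2 + 17 = 19$)
$s{\left(c \right)} = 3$ ($s{\left(c \right)} = \left(-2 - -5\right) 1 = \left(-2 + 5\right) 1 = 3 \cdot 1 = 3$)
$M{\left(6 \right)} x s{\left(-6 \right)} = 4 \cdot 19 \cdot 3 = 76 \cdot 3 = 228$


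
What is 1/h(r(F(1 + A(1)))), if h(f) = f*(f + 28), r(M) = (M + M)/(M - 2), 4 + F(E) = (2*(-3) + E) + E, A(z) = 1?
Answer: 4/177 ≈ 0.022599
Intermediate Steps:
F(E) = -10 + 2*E (F(E) = -4 + ((2*(-3) + E) + E) = -4 + ((-6 + E) + E) = -4 + (-6 + 2*E) = -10 + 2*E)
r(M) = 2*M/(-2 + M) (r(M) = (2*M)/(-2 + M) = 2*M/(-2 + M))
h(f) = f*(28 + f)
1/h(r(F(1 + A(1)))) = 1/((2*(-10 + 2*(1 + 1))/(-2 + (-10 + 2*(1 + 1))))*(28 + 2*(-10 + 2*(1 + 1))/(-2 + (-10 + 2*(1 + 1))))) = 1/((2*(-10 + 2*2)/(-2 + (-10 + 2*2)))*(28 + 2*(-10 + 2*2)/(-2 + (-10 + 2*2)))) = 1/((2*(-10 + 4)/(-2 + (-10 + 4)))*(28 + 2*(-10 + 4)/(-2 + (-10 + 4)))) = 1/((2*(-6)/(-2 - 6))*(28 + 2*(-6)/(-2 - 6))) = 1/((2*(-6)/(-8))*(28 + 2*(-6)/(-8))) = 1/((2*(-6)*(-1/8))*(28 + 2*(-6)*(-1/8))) = 1/(3*(28 + 3/2)/2) = 1/((3/2)*(59/2)) = 1/(177/4) = 4/177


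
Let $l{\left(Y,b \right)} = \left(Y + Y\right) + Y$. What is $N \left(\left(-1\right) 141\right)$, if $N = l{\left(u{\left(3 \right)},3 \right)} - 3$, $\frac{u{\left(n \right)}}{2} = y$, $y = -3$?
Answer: $2961$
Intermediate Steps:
$u{\left(n \right)} = -6$ ($u{\left(n \right)} = 2 \left(-3\right) = -6$)
$l{\left(Y,b \right)} = 3 Y$ ($l{\left(Y,b \right)} = 2 Y + Y = 3 Y$)
$N = -21$ ($N = 3 \left(-6\right) - 3 = -18 - 3 = -21$)
$N \left(\left(-1\right) 141\right) = - 21 \left(\left(-1\right) 141\right) = \left(-21\right) \left(-141\right) = 2961$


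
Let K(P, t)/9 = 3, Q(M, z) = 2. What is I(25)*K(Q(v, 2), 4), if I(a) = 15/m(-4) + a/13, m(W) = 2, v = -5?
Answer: 6615/26 ≈ 254.42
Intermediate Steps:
K(P, t) = 27 (K(P, t) = 9*3 = 27)
I(a) = 15/2 + a/13
I(25)*K(Q(v, 2), 4) = (15/2 + (1/13)*25)*27 = (15/2 + 25/13)*27 = (245/26)*27 = 6615/26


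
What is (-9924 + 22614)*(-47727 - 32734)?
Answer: -1021050090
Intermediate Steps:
(-9924 + 22614)*(-47727 - 32734) = 12690*(-80461) = -1021050090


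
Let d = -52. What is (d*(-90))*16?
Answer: 74880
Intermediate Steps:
(d*(-90))*16 = -52*(-90)*16 = 4680*16 = 74880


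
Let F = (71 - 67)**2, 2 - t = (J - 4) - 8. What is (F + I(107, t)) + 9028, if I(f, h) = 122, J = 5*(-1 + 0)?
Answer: 9166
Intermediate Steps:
J = -5 (J = 5*(-1) = -5)
t = 19 (t = 2 - ((-5 - 4) - 8) = 2 - (-9 - 8) = 2 - 1*(-17) = 2 + 17 = 19)
F = 16 (F = 4**2 = 16)
(F + I(107, t)) + 9028 = (16 + 122) + 9028 = 138 + 9028 = 9166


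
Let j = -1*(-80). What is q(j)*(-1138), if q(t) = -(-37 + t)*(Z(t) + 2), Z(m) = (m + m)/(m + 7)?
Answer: 16343956/87 ≈ 1.8786e+5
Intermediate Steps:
Z(m) = 2*m/(7 + m) (Z(m) = (2*m)/(7 + m) = 2*m/(7 + m))
j = 80
q(t) = -(-37 + t)*(2 + 2*t/(7 + t)) (q(t) = -(-37 + t)*(2*t/(7 + t) + 2) = -(-37 + t)*(2 + 2*t/(7 + t)))
q(j)*(-1138) = (2*(259 - 2*80**2 + 67*80)/(7 + 80))*(-1138) = (2*(259 - 2*6400 + 5360)/87)*(-1138) = (2*(1/87)*(259 - 12800 + 5360))*(-1138) = (2*(1/87)*(-7181))*(-1138) = -14362/87*(-1138) = 16343956/87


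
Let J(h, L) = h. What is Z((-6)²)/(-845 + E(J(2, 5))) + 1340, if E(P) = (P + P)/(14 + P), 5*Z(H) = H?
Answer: 22639156/16895 ≈ 1340.0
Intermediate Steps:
Z(H) = H/5
E(P) = 2*P/(14 + P) (E(P) = (2*P)/(14 + P) = 2*P/(14 + P))
Z((-6)²)/(-845 + E(J(2, 5))) + 1340 = ((⅕)*(-6)²)/(-845 + 2*2/(14 + 2)) + 1340 = ((⅕)*36)/(-845 + 2*2/16) + 1340 = (36/5)/(-845 + 2*2*(1/16)) + 1340 = (36/5)/(-845 + ¼) + 1340 = (36/5)/(-3379/4) + 1340 = -4/3379*36/5 + 1340 = -144/16895 + 1340 = 22639156/16895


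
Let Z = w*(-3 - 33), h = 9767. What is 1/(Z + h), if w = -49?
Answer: 1/11531 ≈ 8.6723e-5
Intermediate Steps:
Z = 1764 (Z = -49*(-3 - 33) = -49*(-36) = 1764)
1/(Z + h) = 1/(1764 + 9767) = 1/11531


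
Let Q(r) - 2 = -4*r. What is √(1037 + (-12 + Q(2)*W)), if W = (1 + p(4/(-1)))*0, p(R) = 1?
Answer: 5*√41 ≈ 32.016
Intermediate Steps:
Q(r) = 2 - 4*r
W = 0 (W = (1 + 1)*0 = 2*0 = 0)
√(1037 + (-12 + Q(2)*W)) = √(1037 + (-12 + (2 - 4*2)*0)) = √(1037 + (-12 + (2 - 8)*0)) = √(1037 + (-12 - 6*0)) = √(1037 + (-12 + 0)) = √(1037 - 12) = √1025 = 5*√41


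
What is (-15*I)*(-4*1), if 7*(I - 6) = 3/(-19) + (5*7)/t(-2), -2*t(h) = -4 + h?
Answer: 61000/133 ≈ 458.65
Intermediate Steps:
t(h) = 2 - h/2 (t(h) = -(-4 + h)/2 = 2 - h/2)
I = 3050/399 (I = 6 + (3/(-19) + (5*7)/(2 - ½*(-2)))/7 = 6 + (3*(-1/19) + 35/(2 + 1))/7 = 6 + (-3/19 + 35/3)/7 = 6 + (⅐)*(656/57) = 6 + 656/399 = 3050/399 ≈ 7.6441)
(-15*I)*(-4*1) = (-15*3050/399)*(-4*1) = -15250/133*(-4) = 61000/133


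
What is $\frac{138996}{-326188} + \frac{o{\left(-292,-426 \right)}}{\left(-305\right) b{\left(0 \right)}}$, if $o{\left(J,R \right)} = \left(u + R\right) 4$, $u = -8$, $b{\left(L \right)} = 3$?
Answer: $\frac{109770257}{74615505} \approx 1.4711$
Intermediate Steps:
$o{\left(J,R \right)} = -32 + 4 R$ ($o{\left(J,R \right)} = \left(-8 + R\right) 4 = -32 + 4 R$)
$\frac{138996}{-326188} + \frac{o{\left(-292,-426 \right)}}{\left(-305\right) b{\left(0 \right)}} = \frac{138996}{-326188} + \frac{-32 + 4 \left(-426\right)}{\left(-305\right) 3} = 138996 \left(- \frac{1}{326188}\right) + \frac{-32 - 1704}{-915} = - \frac{34749}{81547} - - \frac{1736}{915} = - \frac{34749}{81547} + \frac{1736}{915} = \frac{109770257}{74615505}$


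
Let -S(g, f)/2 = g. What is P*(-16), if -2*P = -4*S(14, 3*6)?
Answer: 896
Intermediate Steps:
S(g, f) = -2*g
P = -56 (P = -(-2)*(-2*14) = -(-2)*(-28) = -1/2*112 = -56)
P*(-16) = -56*(-16) = 896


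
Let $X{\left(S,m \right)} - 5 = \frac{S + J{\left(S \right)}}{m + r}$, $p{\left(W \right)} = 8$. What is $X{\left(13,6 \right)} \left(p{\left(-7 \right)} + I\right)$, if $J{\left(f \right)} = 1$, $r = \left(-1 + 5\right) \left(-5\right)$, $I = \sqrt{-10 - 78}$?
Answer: $32 + 8 i \sqrt{22} \approx 32.0 + 37.523 i$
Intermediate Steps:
$I = 2 i \sqrt{22}$ ($I = \sqrt{-88} = 2 i \sqrt{22} \approx 9.3808 i$)
$r = -20$ ($r = 4 \left(-5\right) = -20$)
$X{\left(S,m \right)} = 5 + \frac{1 + S}{-20 + m}$ ($X{\left(S,m \right)} = 5 + \frac{S + 1}{m - 20} = 5 + \frac{1 + S}{-20 + m}$)
$X{\left(13,6 \right)} \left(p{\left(-7 \right)} + I\right) = \frac{-99 + 13 + 5 \cdot 6}{-20 + 6} \left(8 + 2 i \sqrt{22}\right) = \frac{-99 + 13 + 30}{-14} \left(8 + 2 i \sqrt{22}\right) = \left(- \frac{1}{14}\right) \left(-56\right) \left(8 + 2 i \sqrt{22}\right) = 4 \left(8 + 2 i \sqrt{22}\right) = 32 + 8 i \sqrt{22}$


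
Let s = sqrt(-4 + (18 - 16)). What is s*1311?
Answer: 1311*I*sqrt(2) ≈ 1854.0*I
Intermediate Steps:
s = I*sqrt(2) (s = sqrt(-4 + 2) = sqrt(-2) = I*sqrt(2) ≈ 1.4142*I)
s*1311 = (I*sqrt(2))*1311 = 1311*I*sqrt(2)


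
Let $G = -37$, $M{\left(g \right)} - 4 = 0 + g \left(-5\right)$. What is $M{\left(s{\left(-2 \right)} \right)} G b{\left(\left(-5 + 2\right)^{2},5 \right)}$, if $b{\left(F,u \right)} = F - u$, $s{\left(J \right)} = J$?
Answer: $-2072$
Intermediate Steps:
$M{\left(g \right)} = 4 - 5 g$ ($M{\left(g \right)} = 4 + \left(0 + g \left(-5\right)\right) = 4 + \left(0 - 5 g\right) = 4 - 5 g$)
$M{\left(s{\left(-2 \right)} \right)} G b{\left(\left(-5 + 2\right)^{2},5 \right)} = \left(4 - -10\right) \left(-37\right) \left(\left(-5 + 2\right)^{2} - 5\right) = \left(4 + 10\right) \left(-37\right) \left(\left(-3\right)^{2} - 5\right) = 14 \left(-37\right) \left(9 - 5\right) = \left(-518\right) 4 = -2072$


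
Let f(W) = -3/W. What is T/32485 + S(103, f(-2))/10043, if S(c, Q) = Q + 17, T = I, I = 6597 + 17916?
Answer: 493570063/652493710 ≈ 0.75644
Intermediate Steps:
I = 24513
T = 24513
S(c, Q) = 17 + Q
T/32485 + S(103, f(-2))/10043 = 24513/32485 + (17 - 3/(-2))/10043 = 24513*(1/32485) + (17 - 3*(-½))*(1/10043) = 24513/32485 + (17 + 3/2)*(1/10043) = 24513/32485 + (37/2)*(1/10043) = 24513/32485 + 37/20086 = 493570063/652493710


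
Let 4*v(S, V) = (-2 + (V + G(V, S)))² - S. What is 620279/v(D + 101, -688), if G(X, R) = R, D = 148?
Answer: 620279/48558 ≈ 12.774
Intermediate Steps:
v(S, V) = -S/4 + (-2 + S + V)²/4 (v(S, V) = ((-2 + (V + S))² - S)/4 = ((-2 + (S + V))² - S)/4 = ((-2 + S + V)² - S)/4 = -S/4 + (-2 + S + V)²/4)
620279/v(D + 101, -688) = 620279/(-(148 + 101)/4 + (-2 + (148 + 101) - 688)²/4) = 620279/(-¼*249 + (-2 + 249 - 688)²/4) = 620279/(-249/4 + (¼)*(-441)²) = 620279/(-249/4 + (¼)*194481) = 620279/(-249/4 + 194481/4) = 620279/48558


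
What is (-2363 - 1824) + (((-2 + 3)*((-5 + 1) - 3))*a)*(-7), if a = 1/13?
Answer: -54382/13 ≈ -4183.2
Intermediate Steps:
a = 1/13 ≈ 0.076923
(-2363 - 1824) + (((-2 + 3)*((-5 + 1) - 3))*a)*(-7) = (-2363 - 1824) + (((-2 + 3)*((-5 + 1) - 3))*(1/13))*(-7) = -4187 + ((1*(-4 - 3))*(1/13))*(-7) = -4187 + ((1*(-7))*(1/13))*(-7) = -4187 - 7*1/13*(-7) = -4187 - 7/13*(-7) = -4187 + 49/13 = -54382/13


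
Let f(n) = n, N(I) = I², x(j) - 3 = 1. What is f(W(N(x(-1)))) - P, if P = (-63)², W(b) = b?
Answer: -3953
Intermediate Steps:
x(j) = 4 (x(j) = 3 + 1 = 4)
P = 3969
f(W(N(x(-1)))) - P = 4² - 1*3969 = 16 - 3969 = -3953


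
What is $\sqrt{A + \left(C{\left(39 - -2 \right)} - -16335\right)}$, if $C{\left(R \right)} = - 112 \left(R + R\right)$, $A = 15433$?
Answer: $2 \sqrt{5646} \approx 150.28$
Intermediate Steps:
$C{\left(R \right)} = - 224 R$ ($C{\left(R \right)} = - 112 \cdot 2 R = - 224 R$)
$\sqrt{A + \left(C{\left(39 - -2 \right)} - -16335\right)} = \sqrt{15433 - \left(-16335 + 224 \left(39 - -2\right)\right)} = \sqrt{15433 + \left(- 224 \left(39 + 2\right) + 16335\right)} = \sqrt{15433 + \left(\left(-224\right) 41 + 16335\right)} = \sqrt{15433 + \left(-9184 + 16335\right)} = \sqrt{15433 + 7151} = \sqrt{22584} = 2 \sqrt{5646}$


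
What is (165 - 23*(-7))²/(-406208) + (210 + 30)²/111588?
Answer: 240384469/944332048 ≈ 0.25456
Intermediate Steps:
(165 - 23*(-7))²/(-406208) + (210 + 30)²/111588 = (165 + 161)²*(-1/406208) + 240²*(1/111588) = 326²*(-1/406208) + 57600*(1/111588) = 106276*(-1/406208) + 4800/9299 = -26569/101552 + 4800/9299 = 240384469/944332048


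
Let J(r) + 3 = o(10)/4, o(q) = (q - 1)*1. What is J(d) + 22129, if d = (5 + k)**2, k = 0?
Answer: 88513/4 ≈ 22128.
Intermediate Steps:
o(q) = -1 + q (o(q) = (-1 + q)*1 = -1 + q)
d = 25 (d = (5 + 0)**2 = 5**2 = 25)
J(r) = -3/4 (J(r) = -3 + (-1 + 10)/4 = -3 + 9*(1/4) = -3 + 9/4 = -3/4)
J(d) + 22129 = -3/4 + 22129 = 88513/4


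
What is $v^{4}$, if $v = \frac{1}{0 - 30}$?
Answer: $\frac{1}{810000} \approx 1.2346 \cdot 10^{-6}$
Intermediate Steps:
$v = - \frac{1}{30}$ ($v = \frac{1}{0 - 30} = \frac{1}{-30} = - \frac{1}{30} \approx -0.033333$)
$v^{4} = \left(- \frac{1}{30}\right)^{4} = \frac{1}{810000}$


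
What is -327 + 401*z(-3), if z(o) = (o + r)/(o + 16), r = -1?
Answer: -5855/13 ≈ -450.38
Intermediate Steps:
z(o) = (-1 + o)/(16 + o) (z(o) = (o - 1)/(o + 16) = (-1 + o)/(16 + o))
-327 + 401*z(-3) = -327 + 401*((-1 - 3)/(16 - 3)) = -327 + 401*(-4/13) = -327 - 1604/13 = -5855/13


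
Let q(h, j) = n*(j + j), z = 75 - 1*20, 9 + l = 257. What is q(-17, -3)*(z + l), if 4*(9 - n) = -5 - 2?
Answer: -39087/2 ≈ -19544.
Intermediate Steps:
l = 248 (l = -9 + 257 = 248)
n = 43/4 (n = 9 - (-5 - 2)/4 = 9 - 1/4*(-7) = 9 + 7/4 = 43/4 ≈ 10.750)
z = 55 (z = 75 - 20 = 55)
q(h, j) = 43*j/2 (q(h, j) = 43*(j + j)/4 = 43*(2*j)/4 = 43*j/2)
q(-17, -3)*(z + l) = ((43/2)*(-3))*(55 + 248) = -129/2*303 = -39087/2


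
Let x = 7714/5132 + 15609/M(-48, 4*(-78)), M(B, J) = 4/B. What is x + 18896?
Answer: -432141335/2566 ≈ -1.6841e+5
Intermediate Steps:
x = -480628471/2566 (x = 7714/5132 + 15609/((4/(-48))) = 7714*(1/5132) + 15609/((4*(-1/48))) = 3857/2566 + 15609/(-1/12) = 3857/2566 + 15609*(-12) = 3857/2566 - 187308 = -480628471/2566 ≈ -1.8731e+5)
x + 18896 = -480628471/2566 + 18896 = -432141335/2566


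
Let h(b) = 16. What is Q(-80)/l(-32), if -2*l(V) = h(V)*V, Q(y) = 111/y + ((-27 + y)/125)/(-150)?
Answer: -207269/38400000 ≈ -0.0053976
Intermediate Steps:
Q(y) = 9/6250 + 111/y - y/18750 (Q(y) = 111/y + ((-27 + y)*(1/125))*(-1/150) = 111/y + (-27/125 + y/125)*(-1/150) = 111/y + (9/6250 - y/18750) = 9/6250 + 111/y - y/18750)
l(V) = -8*V
Q(-80)/l(-32) = ((1/18750)*(2081250 - 1*(-80)*(-27 - 80))/(-80))/((-8*(-32))) = ((1/18750)*(-1/80)*(2081250 - 1*(-80)*(-107)))/256 = ((1/18750)*(-1/80)*(2081250 - 8560))*(1/256) = ((1/18750)*(-1/80)*2072690)*(1/256) = -207269/150000*1/256 = -207269/38400000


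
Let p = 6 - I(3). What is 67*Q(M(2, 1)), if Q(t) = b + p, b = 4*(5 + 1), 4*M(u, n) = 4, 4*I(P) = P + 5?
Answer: 1876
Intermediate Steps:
I(P) = 5/4 + P/4 (I(P) = (P + 5)/4 = (5 + P)/4 = 5/4 + P/4)
M(u, n) = 1 (M(u, n) = (¼)*4 = 1)
p = 4 (p = 6 - (5/4 + (¼)*3) = 6 - (5/4 + ¾) = 6 - 1*2 = 6 - 2 = 4)
b = 24 (b = 4*6 = 24)
Q(t) = 28 (Q(t) = 24 + 4 = 28)
67*Q(M(2, 1)) = 67*28 = 1876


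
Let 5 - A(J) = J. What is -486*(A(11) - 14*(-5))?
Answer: -31104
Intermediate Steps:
A(J) = 5 - J
-486*(A(11) - 14*(-5)) = -486*((5 - 1*11) - 14*(-5)) = -486*((5 - 11) + 70) = -486*(-6 + 70) = -486*64 = -31104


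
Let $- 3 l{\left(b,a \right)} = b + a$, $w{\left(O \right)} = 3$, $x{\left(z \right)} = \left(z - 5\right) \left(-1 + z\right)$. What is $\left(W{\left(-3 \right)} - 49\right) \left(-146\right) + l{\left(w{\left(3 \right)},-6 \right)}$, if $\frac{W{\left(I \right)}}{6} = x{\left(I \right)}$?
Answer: $-20877$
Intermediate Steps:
$x{\left(z \right)} = \left(-1 + z\right) \left(-5 + z\right)$ ($x{\left(z \right)} = \left(z - 5\right) \left(-1 + z\right) = \left(-5 + z\right) \left(-1 + z\right) = \left(-1 + z\right) \left(-5 + z\right)$)
$W{\left(I \right)} = 30 - 36 I + 6 I^{2}$ ($W{\left(I \right)} = 6 \left(5 + I^{2} - 6 I\right) = 30 - 36 I + 6 I^{2}$)
$l{\left(b,a \right)} = - \frac{a}{3} - \frac{b}{3}$ ($l{\left(b,a \right)} = - \frac{b + a}{3} = - \frac{a + b}{3} = - \frac{a}{3} - \frac{b}{3}$)
$\left(W{\left(-3 \right)} - 49\right) \left(-146\right) + l{\left(w{\left(3 \right)},-6 \right)} = \left(\left(30 - -108 + 6 \left(-3\right)^{2}\right) - 49\right) \left(-146\right) - -1 = \left(\left(30 + 108 + 6 \cdot 9\right) - 49\right) \left(-146\right) + \left(2 - 1\right) = \left(\left(30 + 108 + 54\right) - 49\right) \left(-146\right) + 1 = \left(192 - 49\right) \left(-146\right) + 1 = 143 \left(-146\right) + 1 = -20878 + 1 = -20877$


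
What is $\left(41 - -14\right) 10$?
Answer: $550$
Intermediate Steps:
$\left(41 - -14\right) 10 = \left(41 + 14\right) 10 = 55 \cdot 10 = 550$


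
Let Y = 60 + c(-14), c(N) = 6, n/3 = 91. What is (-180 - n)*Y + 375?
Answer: -29523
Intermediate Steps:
n = 273 (n = 3*91 = 273)
Y = 66 (Y = 60 + 6 = 66)
(-180 - n)*Y + 375 = (-180 - 1*273)*66 + 375 = (-180 - 273)*66 + 375 = -453*66 + 375 = -29898 + 375 = -29523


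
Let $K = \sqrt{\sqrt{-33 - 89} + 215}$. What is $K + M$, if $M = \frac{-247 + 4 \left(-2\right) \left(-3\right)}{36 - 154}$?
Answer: $\frac{223}{118} + \sqrt{215 + i \sqrt{122}} \approx 16.558 + 0.37652 i$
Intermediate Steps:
$M = \frac{223}{118}$ ($M = \frac{-247 - -24}{-118} = \left(-247 + 24\right) \left(- \frac{1}{118}\right) = \left(-223\right) \left(- \frac{1}{118}\right) = \frac{223}{118} \approx 1.8898$)
$K = \sqrt{215 + i \sqrt{122}}$ ($K = \sqrt{\sqrt{-122} + 215} = \sqrt{i \sqrt{122} + 215} = \sqrt{215 + i \sqrt{122}} \approx 14.668 + 0.37652 i$)
$K + M = \sqrt{215 + i \sqrt{122}} + \frac{223}{118} = \frac{223}{118} + \sqrt{215 + i \sqrt{122}}$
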